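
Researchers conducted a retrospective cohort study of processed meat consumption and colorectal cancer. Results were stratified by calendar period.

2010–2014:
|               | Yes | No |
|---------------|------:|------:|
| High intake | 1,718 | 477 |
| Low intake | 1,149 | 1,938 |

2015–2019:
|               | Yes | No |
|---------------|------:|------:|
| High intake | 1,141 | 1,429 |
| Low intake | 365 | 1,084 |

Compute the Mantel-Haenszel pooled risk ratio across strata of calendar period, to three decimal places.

1.991

RR_MH = Σ(aᵢ·n₀ᵢ/nᵢ) / Σ(cᵢ·n₁ᵢ/nᵢ), with n₁ᵢ = aᵢ+bᵢ (exposed), n₀ᵢ = cᵢ+dᵢ (unexposed), nᵢ = n₁ᵢ+n₀ᵢ.
Stratum 1 (2010–2014): n₁ = 2195, n₀ = 3087, n = 5282; a·n₀/n = 1718·3087/5282 = 1004.0640; c·n₁/n = 1149·2195/5282 = 477.4811
Stratum 2 (2015–2019): n₁ = 2570, n₀ = 1449, n = 4019; a·n₀/n = 1141·1449/4019 = 411.3732; c·n₁/n = 365·2570/4019 = 233.4038
RR_MH = (1004.0640 + 411.3732) / (477.4811 + 233.4038) = 1415.4372 / 710.8849 = 1.99109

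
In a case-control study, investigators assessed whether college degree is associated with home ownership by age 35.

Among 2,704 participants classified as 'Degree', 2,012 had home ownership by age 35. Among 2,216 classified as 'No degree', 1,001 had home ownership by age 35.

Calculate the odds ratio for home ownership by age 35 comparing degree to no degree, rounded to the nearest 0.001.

3.529

From the description: a = 2012, b = 692, c = 1001, d = 1215.
OR = (a·d)/(b·c) = (2012 × 1215) / (692 × 1001) = 2444580 / 692692 = 3.52910
The odds of home ownership by age 35 are about 3.53 times as high in the degree group.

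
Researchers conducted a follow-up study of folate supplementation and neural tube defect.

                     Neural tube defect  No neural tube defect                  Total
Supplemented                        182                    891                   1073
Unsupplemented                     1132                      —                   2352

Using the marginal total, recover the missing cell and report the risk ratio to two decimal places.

The missing cell is in the unexposed row: 2352 − 1132 = 1220.
So a = 182, b = 891, c = 1132, d = 1220.
RR = [a/(a+b)] / [c/(c+d)] = (182/1073) / (1132/2352) = 0.16962/0.48129 = 0.35242

0.35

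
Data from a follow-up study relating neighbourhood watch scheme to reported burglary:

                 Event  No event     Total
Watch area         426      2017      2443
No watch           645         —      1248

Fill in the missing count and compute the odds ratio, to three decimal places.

0.197

The missing cell is in the unexposed row: 1248 − 645 = 603.
So a = 426, b = 2017, c = 645, d = 603.
OR = (a·d)/(b·c) = (426 × 603) / (2017 × 645) = 256878 / 1300965 = 0.19745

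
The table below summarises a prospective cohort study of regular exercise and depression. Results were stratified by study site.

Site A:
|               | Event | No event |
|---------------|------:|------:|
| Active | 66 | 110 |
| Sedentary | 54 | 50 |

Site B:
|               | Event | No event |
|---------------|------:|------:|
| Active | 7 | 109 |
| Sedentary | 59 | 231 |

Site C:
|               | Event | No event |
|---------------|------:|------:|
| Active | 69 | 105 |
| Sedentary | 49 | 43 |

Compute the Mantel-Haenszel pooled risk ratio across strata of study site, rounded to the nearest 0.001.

RR_MH = Σ(aᵢ·n₀ᵢ/nᵢ) / Σ(cᵢ·n₁ᵢ/nᵢ), with n₁ᵢ = aᵢ+bᵢ (exposed), n₀ᵢ = cᵢ+dᵢ (unexposed), nᵢ = n₁ᵢ+n₀ᵢ.
Stratum 1 (Site A): n₁ = 176, n₀ = 104, n = 280; a·n₀/n = 66·104/280 = 24.5143; c·n₁/n = 54·176/280 = 33.9429
Stratum 2 (Site B): n₁ = 116, n₀ = 290, n = 406; a·n₀/n = 7·290/406 = 5.0000; c·n₁/n = 59·116/406 = 16.8571
Stratum 3 (Site C): n₁ = 174, n₀ = 92, n = 266; a·n₀/n = 69·92/266 = 23.8647; c·n₁/n = 49·174/266 = 32.0526
RR_MH = (24.5143 + 5.0000 + 23.8647) / (33.9429 + 16.8571 + 32.0526) = 53.3789 / 82.8526 = 0.64426

0.644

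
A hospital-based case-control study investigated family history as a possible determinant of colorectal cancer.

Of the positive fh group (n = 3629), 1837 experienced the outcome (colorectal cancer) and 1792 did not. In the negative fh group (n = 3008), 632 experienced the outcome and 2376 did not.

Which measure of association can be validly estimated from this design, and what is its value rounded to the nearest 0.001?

From the description: a = 1837, b = 1792, c = 632, d = 2376.
This is a hospital-based case-control study: participants were sampled on outcome status, so risks in the source population cannot be estimated directly — relative risk is not valid here. The odds ratio is the appropriate measure.
OR = (a·d)/(b·c) = (1837 × 2376) / (1792 × 632) = 4364712 / 1132544 = 3.85390

3.854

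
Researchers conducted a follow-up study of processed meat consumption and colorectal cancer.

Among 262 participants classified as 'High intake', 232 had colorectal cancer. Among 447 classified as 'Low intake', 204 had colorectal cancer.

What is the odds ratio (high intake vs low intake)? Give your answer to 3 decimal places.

From the description: a = 232, b = 30, c = 204, d = 243.
OR = (a·d)/(b·c) = (232 × 243) / (30 × 204) = 56376 / 6120 = 9.21176
The odds of colorectal cancer are about 9.21 times as high in the high intake group.

9.212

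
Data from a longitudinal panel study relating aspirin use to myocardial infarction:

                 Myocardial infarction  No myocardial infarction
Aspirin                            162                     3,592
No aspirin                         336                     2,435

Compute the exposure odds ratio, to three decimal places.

Cells: a = 162, b = 3592, c = 336, d = 2435.
OR = (a·d)/(b·c) = (162 × 2435) / (3592 × 336) = 394470 / 1206912 = 0.32684
Exposure is associated with lower odds of myocardial infarction (OR = 0.33 < 1).

0.327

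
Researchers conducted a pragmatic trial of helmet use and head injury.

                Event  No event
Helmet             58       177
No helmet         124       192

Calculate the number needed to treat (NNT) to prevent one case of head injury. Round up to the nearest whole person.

Risk in treated group = 58/235 = 0.24681; risk in control = 124/316 = 0.39241.
Absolute risk reduction = 0.39241 − 0.24681 = 0.14560
NNT = 1 / ARR = 1 / 0.14560 = 6.868 → round up → 7

7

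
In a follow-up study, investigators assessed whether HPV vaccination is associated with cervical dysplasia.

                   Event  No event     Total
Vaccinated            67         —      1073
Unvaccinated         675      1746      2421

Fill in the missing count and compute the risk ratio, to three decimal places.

0.224

The missing cell is in the exposed row: 1073 − 67 = 1006.
So a = 67, b = 1006, c = 675, d = 1746.
RR = [a/(a+b)] / [c/(c+d)] = (67/1073) / (675/2421) = 0.06244/0.27881 = 0.22396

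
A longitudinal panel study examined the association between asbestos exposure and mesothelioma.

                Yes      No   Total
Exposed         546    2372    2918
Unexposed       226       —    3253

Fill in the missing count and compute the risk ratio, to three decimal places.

2.693

The missing cell is in the unexposed row: 3253 − 226 = 3027.
So a = 546, b = 2372, c = 226, d = 3027.
RR = [a/(a+b)] / [c/(c+d)] = (546/2918) / (226/3253) = 0.18711/0.06947 = 2.69329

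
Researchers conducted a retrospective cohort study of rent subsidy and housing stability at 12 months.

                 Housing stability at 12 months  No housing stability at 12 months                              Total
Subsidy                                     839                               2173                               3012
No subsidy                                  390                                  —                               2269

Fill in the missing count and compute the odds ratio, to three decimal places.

The missing cell is in the unexposed row: 2269 − 390 = 1879.
So a = 839, b = 2173, c = 390, d = 1879.
OR = (a·d)/(b·c) = (839 × 1879) / (2173 × 390) = 1576481 / 847470 = 1.86022

1.860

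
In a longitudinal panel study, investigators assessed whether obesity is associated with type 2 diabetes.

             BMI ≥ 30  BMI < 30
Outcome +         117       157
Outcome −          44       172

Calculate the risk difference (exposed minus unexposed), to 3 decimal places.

Reading the table with exposure as columns: a = 117 (BMI ≥ 30, case), b = 44 (BMI ≥ 30, non-case), c = 157 (BMI < 30, case), d = 172.
Risk in exposed = 117/161 = 0.726708; risk in unexposed = 157/329 = 0.477204.
Risk difference = 0.726708 − 0.477204 = 0.249504

0.250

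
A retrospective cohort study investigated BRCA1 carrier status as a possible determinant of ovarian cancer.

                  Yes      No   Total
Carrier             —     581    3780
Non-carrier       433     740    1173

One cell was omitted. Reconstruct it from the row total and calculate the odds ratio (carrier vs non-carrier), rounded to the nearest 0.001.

9.410

The missing cell is in the exposed row: 3780 − 581 = 3199.
So a = 3199, b = 581, c = 433, d = 740.
OR = (a·d)/(b·c) = (3199 × 740) / (581 × 433) = 2367260 / 251573 = 9.40983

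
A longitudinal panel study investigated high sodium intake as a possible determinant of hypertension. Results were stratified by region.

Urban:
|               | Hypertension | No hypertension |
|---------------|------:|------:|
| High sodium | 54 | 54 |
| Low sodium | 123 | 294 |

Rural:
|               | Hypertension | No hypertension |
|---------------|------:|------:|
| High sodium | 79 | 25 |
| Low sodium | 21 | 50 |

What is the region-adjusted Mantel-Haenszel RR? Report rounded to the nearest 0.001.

1.984

RR_MH = Σ(aᵢ·n₀ᵢ/nᵢ) / Σ(cᵢ·n₁ᵢ/nᵢ), with n₁ᵢ = aᵢ+bᵢ (exposed), n₀ᵢ = cᵢ+dᵢ (unexposed), nᵢ = n₁ᵢ+n₀ᵢ.
Stratum 1 (Urban): n₁ = 108, n₀ = 417, n = 525; a·n₀/n = 54·417/525 = 42.8914; c·n₁/n = 123·108/525 = 25.3029
Stratum 2 (Rural): n₁ = 104, n₀ = 71, n = 175; a·n₀/n = 79·71/175 = 32.0514; c·n₁/n = 21·104/175 = 12.4800
RR_MH = (42.8914 + 32.0514) / (25.3029 + 12.4800) = 74.9429 / 37.7829 = 1.98351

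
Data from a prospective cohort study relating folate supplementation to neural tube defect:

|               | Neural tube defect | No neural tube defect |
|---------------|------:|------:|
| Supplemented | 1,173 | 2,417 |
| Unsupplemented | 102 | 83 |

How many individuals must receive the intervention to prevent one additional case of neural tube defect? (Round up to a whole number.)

5

Risk in treated group = 1173/3590 = 0.32674; risk in control = 102/185 = 0.55135.
Absolute risk reduction = 0.55135 − 0.32674 = 0.22461
NNT = 1 / ARR = 1 / 0.22461 = 4.452 → round up → 5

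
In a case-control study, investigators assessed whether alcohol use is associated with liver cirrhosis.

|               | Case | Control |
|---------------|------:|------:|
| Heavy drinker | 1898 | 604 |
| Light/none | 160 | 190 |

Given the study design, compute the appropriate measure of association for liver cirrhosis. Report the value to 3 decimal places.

3.732

Cells: a = 1898, b = 604, c = 160, d = 190.
This is a case-control study: participants were sampled on outcome status, so risks in the source population cannot be estimated directly — relative risk is not valid here. The odds ratio is the appropriate measure.
OR = (a·d)/(b·c) = (1898 × 190) / (604 × 160) = 360620 / 96640 = 3.73158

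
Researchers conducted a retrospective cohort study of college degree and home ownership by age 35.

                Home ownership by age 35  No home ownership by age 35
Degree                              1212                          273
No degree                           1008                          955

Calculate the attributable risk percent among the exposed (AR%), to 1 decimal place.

Cells: a = 1212, b = 273, c = 1008, d = 955.
Risk in exposed = 1212/1485 = 0.81616; risk in unexposed = 1008/1963 = 0.51350.
RR = 0.81616/0.51350 = 1.58941
AR% = (RR − 1)/RR × 100 = (1.58941 − 1)/1.58941 × 100 = 37.0836%

37.1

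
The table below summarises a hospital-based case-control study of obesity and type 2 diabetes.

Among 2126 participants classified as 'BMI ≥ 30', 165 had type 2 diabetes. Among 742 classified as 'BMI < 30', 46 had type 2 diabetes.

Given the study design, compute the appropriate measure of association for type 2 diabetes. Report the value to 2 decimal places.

From the description: a = 165, b = 1961, c = 46, d = 696.
This is a hospital-based case-control study: participants were sampled on outcome status, so risks in the source population cannot be estimated directly — relative risk is not valid here. The odds ratio is the appropriate measure.
OR = (a·d)/(b·c) = (165 × 696) / (1961 × 46) = 114840 / 90206 = 1.27309

1.27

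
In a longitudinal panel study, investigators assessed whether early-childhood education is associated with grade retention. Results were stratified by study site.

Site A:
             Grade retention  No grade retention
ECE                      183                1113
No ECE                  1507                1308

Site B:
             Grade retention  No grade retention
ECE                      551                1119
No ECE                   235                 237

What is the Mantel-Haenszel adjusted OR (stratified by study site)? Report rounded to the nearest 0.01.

OR_MH = Σ(aᵢdᵢ/nᵢ) / Σ(bᵢcᵢ/nᵢ), where nᵢ is the stratum total.
Stratum 1 (Site A): n = 4111; a·d/n = 183·1308/4111 = 58.2252; b·c/n = 1113·1507/4111 = 408.0007
Stratum 2 (Site B): n = 2142; a·d/n = 551·237/2142 = 60.9650; b·c/n = 1119·235/2142 = 122.7661
OR_MH = (58.2252 + 60.9650) / (408.0007 + 122.7661) = 119.1902 / 530.7668 = 0.22456

0.22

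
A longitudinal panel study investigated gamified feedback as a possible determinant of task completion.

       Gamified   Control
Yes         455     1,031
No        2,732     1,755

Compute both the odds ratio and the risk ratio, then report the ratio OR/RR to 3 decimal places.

0.735

Reading the table with exposure as columns: a = 455 (Gamified, case), b = 2732 (Gamified, non-case), c = 1031 (Control, case), d = 1755.
OR = (455·1755)/(2732·1031) = 798525/2816692 = 0.28350
Risk in exposed = 455/3187 = 0.14277; risk in unexposed = 1031/2786 = 0.37006; RR = 0.38579
OR/RR = 0.28350 / 0.38579 = 0.73485
The outcome is not rare, so the OR lies further from 1 than the RR.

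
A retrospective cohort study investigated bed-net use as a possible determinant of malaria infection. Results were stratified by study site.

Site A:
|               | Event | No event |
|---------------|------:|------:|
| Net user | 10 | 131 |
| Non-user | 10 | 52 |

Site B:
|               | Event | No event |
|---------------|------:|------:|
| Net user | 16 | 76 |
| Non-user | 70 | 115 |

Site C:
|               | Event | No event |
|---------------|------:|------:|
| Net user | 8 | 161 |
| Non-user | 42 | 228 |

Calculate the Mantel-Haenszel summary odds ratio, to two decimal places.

OR_MH = Σ(aᵢdᵢ/nᵢ) / Σ(bᵢcᵢ/nᵢ), where nᵢ is the stratum total.
Stratum 1 (Site A): n = 203; a·d/n = 10·52/203 = 2.5616; b·c/n = 131·10/203 = 6.4532
Stratum 2 (Site B): n = 277; a·d/n = 16·115/277 = 6.6426; b·c/n = 76·70/277 = 19.2058
Stratum 3 (Site C): n = 439; a·d/n = 8·228/439 = 4.1549; b·c/n = 161·42/439 = 15.4032
OR_MH = (2.5616 + 6.6426 + 4.1549) / (6.4532 + 19.2058 + 15.4032) = 13.3591 / 41.0622 = 0.32534

0.33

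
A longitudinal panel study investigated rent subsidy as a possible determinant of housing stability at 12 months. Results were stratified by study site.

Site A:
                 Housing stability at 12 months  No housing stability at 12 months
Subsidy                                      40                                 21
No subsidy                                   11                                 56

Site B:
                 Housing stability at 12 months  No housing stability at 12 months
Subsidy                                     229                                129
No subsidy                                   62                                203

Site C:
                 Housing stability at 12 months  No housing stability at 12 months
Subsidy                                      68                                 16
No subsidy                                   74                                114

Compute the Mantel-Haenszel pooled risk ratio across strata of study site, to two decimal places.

2.59

RR_MH = Σ(aᵢ·n₀ᵢ/nᵢ) / Σ(cᵢ·n₁ᵢ/nᵢ), with n₁ᵢ = aᵢ+bᵢ (exposed), n₀ᵢ = cᵢ+dᵢ (unexposed), nᵢ = n₁ᵢ+n₀ᵢ.
Stratum 1 (Site A): n₁ = 61, n₀ = 67, n = 128; a·n₀/n = 40·67/128 = 20.9375; c·n₁/n = 11·61/128 = 5.2422
Stratum 2 (Site B): n₁ = 358, n₀ = 265, n = 623; a·n₀/n = 229·265/623 = 97.4077; c·n₁/n = 62·358/623 = 35.6276
Stratum 3 (Site C): n₁ = 84, n₀ = 188, n = 272; a·n₀/n = 68·188/272 = 47.0000; c·n₁/n = 74·84/272 = 22.8529
RR_MH = (20.9375 + 97.4077 + 47.0000) / (5.2422 + 35.6276 + 22.8529) = 165.3452 / 63.7227 = 2.59476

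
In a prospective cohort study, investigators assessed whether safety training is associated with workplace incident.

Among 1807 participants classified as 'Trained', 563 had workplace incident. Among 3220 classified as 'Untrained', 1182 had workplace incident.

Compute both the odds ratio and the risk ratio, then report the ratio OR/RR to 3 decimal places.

0.919

From the description: a = 563, b = 1244, c = 1182, d = 2038.
OR = (563·2038)/(1244·1182) = 1147394/1470408 = 0.78032
Risk in exposed = 563/1807 = 0.31157; risk in unexposed = 1182/3220 = 0.36708; RR = 0.84877
OR/RR = 0.78032 / 0.84877 = 0.91936
The outcome is not rare, so the OR lies further from 1 than the RR.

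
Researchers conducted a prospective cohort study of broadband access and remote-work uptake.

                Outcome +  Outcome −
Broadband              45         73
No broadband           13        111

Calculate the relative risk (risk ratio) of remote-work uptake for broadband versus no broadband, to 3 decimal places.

3.638

Cells: a = 45, b = 73, c = 13, d = 111.
Risk in exposed = 45/118 = 0.38136; risk in unexposed = 13/124 = 0.10484.
RR = 0.38136 / 0.10484 = 3.63755
The risk among the exposed is 3.64 times that among the unexposed.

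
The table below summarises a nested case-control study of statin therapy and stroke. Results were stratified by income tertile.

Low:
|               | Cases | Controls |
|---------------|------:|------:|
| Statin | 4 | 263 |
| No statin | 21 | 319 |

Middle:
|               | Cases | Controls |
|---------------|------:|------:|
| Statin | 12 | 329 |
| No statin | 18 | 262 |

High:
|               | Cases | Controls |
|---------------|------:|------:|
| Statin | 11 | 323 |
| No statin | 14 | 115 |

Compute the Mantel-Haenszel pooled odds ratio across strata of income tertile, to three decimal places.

0.348

OR_MH = Σ(aᵢdᵢ/nᵢ) / Σ(bᵢcᵢ/nᵢ), where nᵢ is the stratum total.
Stratum 1 (Low): n = 607; a·d/n = 4·319/607 = 2.1021; b·c/n = 263·21/607 = 9.0988
Stratum 2 (Middle): n = 621; a·d/n = 12·262/621 = 5.0628; b·c/n = 329·18/621 = 9.5362
Stratum 3 (High): n = 463; a·d/n = 11·115/463 = 2.7322; b·c/n = 323·14/463 = 9.7667
OR_MH = (2.1021 + 5.0628 + 2.7322) / (9.0988 + 9.5362 + 9.7667) = 9.8971 / 28.4018 = 0.34847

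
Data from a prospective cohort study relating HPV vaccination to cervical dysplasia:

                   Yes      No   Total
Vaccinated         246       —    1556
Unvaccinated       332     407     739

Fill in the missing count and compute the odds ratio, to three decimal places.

The missing cell is in the exposed row: 1556 − 246 = 1310.
So a = 246, b = 1310, c = 332, d = 407.
OR = (a·d)/(b·c) = (246 × 407) / (1310 × 332) = 100122 / 434920 = 0.23021

0.230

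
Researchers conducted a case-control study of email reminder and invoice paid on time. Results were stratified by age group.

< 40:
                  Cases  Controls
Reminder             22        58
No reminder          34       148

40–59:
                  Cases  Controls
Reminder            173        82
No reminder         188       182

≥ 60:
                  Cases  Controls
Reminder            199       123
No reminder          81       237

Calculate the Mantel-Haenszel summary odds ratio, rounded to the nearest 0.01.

OR_MH = Σ(aᵢdᵢ/nᵢ) / Σ(bᵢcᵢ/nᵢ), where nᵢ is the stratum total.
Stratum 1 (< 40): n = 262; a·d/n = 22·148/262 = 12.4275; b·c/n = 58·34/262 = 7.5267
Stratum 2 (40–59): n = 625; a·d/n = 173·182/625 = 50.3776; b·c/n = 82·188/625 = 24.6656
Stratum 3 (≥ 60): n = 640; a·d/n = 199·237/640 = 73.6922; b·c/n = 123·81/640 = 15.5672
OR_MH = (12.4275 + 50.3776 + 73.6922) / (7.5267 + 24.6656 + 15.5672) = 136.4973 / 47.7595 = 2.85801

2.86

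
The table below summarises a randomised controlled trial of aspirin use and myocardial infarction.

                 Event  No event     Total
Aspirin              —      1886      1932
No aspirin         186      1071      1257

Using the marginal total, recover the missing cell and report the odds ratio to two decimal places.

0.14

The missing cell is in the exposed row: 1932 − 1886 = 46.
So a = 46, b = 1886, c = 186, d = 1071.
OR = (a·d)/(b·c) = (46 × 1071) / (1886 × 186) = 49266 / 350796 = 0.14044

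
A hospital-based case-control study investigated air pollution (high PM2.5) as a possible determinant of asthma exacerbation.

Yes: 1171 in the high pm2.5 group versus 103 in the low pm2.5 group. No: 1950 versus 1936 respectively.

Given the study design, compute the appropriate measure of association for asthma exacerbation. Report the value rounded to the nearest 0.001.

From the description: a = 1171, b = 1950, c = 103, d = 1936.
This is a hospital-based case-control study: participants were sampled on outcome status, so risks in the source population cannot be estimated directly — relative risk is not valid here. The odds ratio is the appropriate measure.
OR = (a·d)/(b·c) = (1171 × 1936) / (1950 × 103) = 2267056 / 200850 = 11.28731

11.287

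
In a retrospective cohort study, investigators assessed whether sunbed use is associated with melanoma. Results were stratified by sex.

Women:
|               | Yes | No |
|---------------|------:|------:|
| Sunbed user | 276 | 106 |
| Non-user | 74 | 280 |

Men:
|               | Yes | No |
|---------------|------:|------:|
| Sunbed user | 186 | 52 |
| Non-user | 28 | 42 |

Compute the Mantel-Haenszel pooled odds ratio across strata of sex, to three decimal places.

8.473

OR_MH = Σ(aᵢdᵢ/nᵢ) / Σ(bᵢcᵢ/nᵢ), where nᵢ is the stratum total.
Stratum 1 (Women): n = 736; a·d/n = 276·280/736 = 105.0000; b·c/n = 106·74/736 = 10.6576
Stratum 2 (Men): n = 308; a·d/n = 186·42/308 = 25.3636; b·c/n = 52·28/308 = 4.7273
OR_MH = (105.0000 + 25.3636) / (10.6576 + 4.7273) = 130.3636 / 15.3849 = 8.47349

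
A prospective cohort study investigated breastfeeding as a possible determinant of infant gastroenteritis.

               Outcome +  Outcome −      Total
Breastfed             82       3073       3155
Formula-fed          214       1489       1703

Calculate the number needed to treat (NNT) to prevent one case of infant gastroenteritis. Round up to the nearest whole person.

11

Risk in treated group = 82/3155 = 0.02599; risk in control = 214/1703 = 0.12566.
Absolute risk reduction = 0.12566 − 0.02599 = 0.09967
NNT = 1 / ARR = 1 / 0.09967 = 10.033 → round up → 11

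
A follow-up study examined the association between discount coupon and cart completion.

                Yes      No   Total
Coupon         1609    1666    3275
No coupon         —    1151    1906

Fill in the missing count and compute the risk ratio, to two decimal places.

The missing cell is in the unexposed row: 1906 − 1151 = 755.
So a = 1609, b = 1666, c = 755, d = 1151.
RR = [a/(a+b)] / [c/(c+d)] = (1609/3275) / (755/1906) = 0.49130/0.39612 = 1.24028

1.24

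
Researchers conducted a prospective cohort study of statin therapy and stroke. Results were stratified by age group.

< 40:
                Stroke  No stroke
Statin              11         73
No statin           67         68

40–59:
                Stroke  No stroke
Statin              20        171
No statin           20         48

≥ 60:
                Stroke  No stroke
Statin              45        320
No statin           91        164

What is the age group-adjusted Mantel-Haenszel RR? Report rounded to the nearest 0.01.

RR_MH = Σ(aᵢ·n₀ᵢ/nᵢ) / Σ(cᵢ·n₁ᵢ/nᵢ), with n₁ᵢ = aᵢ+bᵢ (exposed), n₀ᵢ = cᵢ+dᵢ (unexposed), nᵢ = n₁ᵢ+n₀ᵢ.
Stratum 1 (< 40): n₁ = 84, n₀ = 135, n = 219; a·n₀/n = 11·135/219 = 6.7808; c·n₁/n = 67·84/219 = 25.6986
Stratum 2 (40–59): n₁ = 191, n₀ = 68, n = 259; a·n₀/n = 20·68/259 = 5.2510; c·n₁/n = 20·191/259 = 14.7490
Stratum 3 (≥ 60): n₁ = 365, n₀ = 255, n = 620; a·n₀/n = 45·255/620 = 18.5081; c·n₁/n = 91·365/620 = 53.5726
RR_MH = (6.7808 + 5.2510 + 18.5081) / (25.6986 + 14.7490 + 53.5726) = 30.5399 / 94.0202 = 0.32482

0.32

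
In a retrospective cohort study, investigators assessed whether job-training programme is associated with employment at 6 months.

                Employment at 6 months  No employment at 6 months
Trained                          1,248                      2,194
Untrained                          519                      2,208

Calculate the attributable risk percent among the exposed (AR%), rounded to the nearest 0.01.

47.51

Cells: a = 1248, b = 2194, c = 519, d = 2208.
Risk in exposed = 1248/3442 = 0.36258; risk in unexposed = 519/2727 = 0.19032.
RR = 0.36258/0.19032 = 1.90512
AR% = (RR − 1)/RR × 100 = (1.90512 − 1)/1.90512 × 100 = 47.5098%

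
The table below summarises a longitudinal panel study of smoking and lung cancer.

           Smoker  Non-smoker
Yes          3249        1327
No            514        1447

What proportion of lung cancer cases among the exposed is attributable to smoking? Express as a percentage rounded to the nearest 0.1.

44.6

Reading the table with exposure as columns: a = 3249 (Smoker, case), b = 514 (Smoker, non-case), c = 1327 (Non-smoker, case), d = 1447.
Risk in exposed = 3249/3763 = 0.86341; risk in unexposed = 1327/2774 = 0.47837.
RR = 0.86341/0.47837 = 1.80489
AR% = (RR − 1)/RR × 100 = (1.80489 − 1)/1.80489 × 100 = 44.5950%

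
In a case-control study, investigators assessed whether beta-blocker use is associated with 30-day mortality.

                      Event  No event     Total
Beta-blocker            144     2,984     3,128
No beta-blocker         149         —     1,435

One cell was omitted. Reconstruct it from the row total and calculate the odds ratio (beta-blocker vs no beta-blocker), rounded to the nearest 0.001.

0.417

The missing cell is in the unexposed row: 1435 − 149 = 1286.
So a = 144, b = 2984, c = 149, d = 1286.
OR = (a·d)/(b·c) = (144 × 1286) / (2984 × 149) = 185184 / 444616 = 0.41650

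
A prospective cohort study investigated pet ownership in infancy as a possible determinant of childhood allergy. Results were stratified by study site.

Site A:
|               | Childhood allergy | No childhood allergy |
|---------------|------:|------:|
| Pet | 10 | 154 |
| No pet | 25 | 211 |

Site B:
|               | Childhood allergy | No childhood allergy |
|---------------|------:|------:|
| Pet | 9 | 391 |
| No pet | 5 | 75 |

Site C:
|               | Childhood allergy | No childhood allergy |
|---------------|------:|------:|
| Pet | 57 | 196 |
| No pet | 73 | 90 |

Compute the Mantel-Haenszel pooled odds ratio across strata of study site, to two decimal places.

0.40

OR_MH = Σ(aᵢdᵢ/nᵢ) / Σ(bᵢcᵢ/nᵢ), where nᵢ is the stratum total.
Stratum 1 (Site A): n = 400; a·d/n = 10·211/400 = 5.2750; b·c/n = 154·25/400 = 9.6250
Stratum 2 (Site B): n = 480; a·d/n = 9·75/480 = 1.4062; b·c/n = 391·5/480 = 4.0729
Stratum 3 (Site C): n = 416; a·d/n = 57·90/416 = 12.3317; b·c/n = 196·73/416 = 34.3942
OR_MH = (5.2750 + 1.4062 + 12.3317) / (9.6250 + 4.0729 + 34.3942) = 19.0130 / 48.0921 = 0.39534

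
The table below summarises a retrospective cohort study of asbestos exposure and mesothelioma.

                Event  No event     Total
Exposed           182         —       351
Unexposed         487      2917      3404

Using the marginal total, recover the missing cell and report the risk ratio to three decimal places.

3.624

The missing cell is in the exposed row: 351 − 182 = 169.
So a = 182, b = 169, c = 487, d = 2917.
RR = [a/(a+b)] / [c/(c+d)] = (182/351) / (487/3404) = 0.51852/0.14307 = 3.62431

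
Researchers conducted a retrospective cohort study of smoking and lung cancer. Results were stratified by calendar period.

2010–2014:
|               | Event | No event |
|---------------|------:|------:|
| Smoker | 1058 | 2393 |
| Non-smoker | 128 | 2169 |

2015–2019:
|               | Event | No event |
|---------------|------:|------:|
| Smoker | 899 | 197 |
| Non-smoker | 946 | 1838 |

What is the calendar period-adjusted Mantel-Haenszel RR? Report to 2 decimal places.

3.10

RR_MH = Σ(aᵢ·n₀ᵢ/nᵢ) / Σ(cᵢ·n₁ᵢ/nᵢ), with n₁ᵢ = aᵢ+bᵢ (exposed), n₀ᵢ = cᵢ+dᵢ (unexposed), nᵢ = n₁ᵢ+n₀ᵢ.
Stratum 1 (2010–2014): n₁ = 3451, n₀ = 2297, n = 5748; a·n₀/n = 1058·2297/5748 = 422.7951; c·n₁/n = 128·3451/5748 = 76.8490
Stratum 2 (2015–2019): n₁ = 1096, n₀ = 2784, n = 3880; a·n₀/n = 899·2784/3880 = 645.0557; c·n₁/n = 946·1096/3880 = 267.2206
RR_MH = (422.7951 + 645.0557) / (76.8490 + 267.2206) = 1067.8507 / 344.0696 = 3.10359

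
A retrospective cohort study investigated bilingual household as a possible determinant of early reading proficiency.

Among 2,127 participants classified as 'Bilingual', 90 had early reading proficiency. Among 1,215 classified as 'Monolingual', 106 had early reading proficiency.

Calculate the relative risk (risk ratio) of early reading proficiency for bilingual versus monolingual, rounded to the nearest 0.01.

From the description: a = 90, b = 2037, c = 106, d = 1109.
Risk in exposed = 90/2127 = 0.04231; risk in unexposed = 106/1215 = 0.08724.
RR = 0.04231 / 0.08724 = 0.48500
The risk is 51% lower among the exposed than among the unexposed.

0.49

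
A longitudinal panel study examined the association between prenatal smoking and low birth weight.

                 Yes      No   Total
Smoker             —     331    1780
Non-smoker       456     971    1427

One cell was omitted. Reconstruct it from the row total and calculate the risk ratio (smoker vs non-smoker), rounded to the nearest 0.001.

2.547

The missing cell is in the exposed row: 1780 − 331 = 1449.
So a = 1449, b = 331, c = 456, d = 971.
RR = [a/(a+b)] / [c/(c+d)] = (1449/1780) / (456/1427) = 0.81404/0.31955 = 2.54746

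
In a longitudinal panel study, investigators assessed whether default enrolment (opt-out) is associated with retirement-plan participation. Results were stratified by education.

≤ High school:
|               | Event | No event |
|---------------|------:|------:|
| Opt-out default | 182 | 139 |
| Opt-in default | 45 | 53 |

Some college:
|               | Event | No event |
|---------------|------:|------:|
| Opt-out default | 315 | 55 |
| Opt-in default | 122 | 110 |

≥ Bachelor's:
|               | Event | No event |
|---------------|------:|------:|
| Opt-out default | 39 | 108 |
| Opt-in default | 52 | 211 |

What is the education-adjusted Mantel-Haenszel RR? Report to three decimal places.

1.475

RR_MH = Σ(aᵢ·n₀ᵢ/nᵢ) / Σ(cᵢ·n₁ᵢ/nᵢ), with n₁ᵢ = aᵢ+bᵢ (exposed), n₀ᵢ = cᵢ+dᵢ (unexposed), nᵢ = n₁ᵢ+n₀ᵢ.
Stratum 1 (≤ High school): n₁ = 321, n₀ = 98, n = 419; a·n₀/n = 182·98/419 = 42.5680; c·n₁/n = 45·321/419 = 34.4749
Stratum 2 (Some college): n₁ = 370, n₀ = 232, n = 602; a·n₀/n = 315·232/602 = 121.3953; c·n₁/n = 122·370/602 = 74.9834
Stratum 3 (≥ Bachelor's): n₁ = 147, n₀ = 263, n = 410; a·n₀/n = 39·263/410 = 25.0171; c·n₁/n = 52·147/410 = 18.6439
RR_MH = (42.5680 + 121.3953 + 25.0171) / (34.4749 + 74.9834 + 18.6439) = 188.9804 / 128.1022 = 1.47523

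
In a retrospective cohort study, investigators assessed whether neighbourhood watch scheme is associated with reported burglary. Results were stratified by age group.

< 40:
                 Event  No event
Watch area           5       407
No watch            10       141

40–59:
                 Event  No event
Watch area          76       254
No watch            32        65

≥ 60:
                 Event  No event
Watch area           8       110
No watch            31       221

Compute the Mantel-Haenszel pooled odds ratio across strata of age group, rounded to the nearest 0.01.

0.50

OR_MH = Σ(aᵢdᵢ/nᵢ) / Σ(bᵢcᵢ/nᵢ), where nᵢ is the stratum total.
Stratum 1 (< 40): n = 563; a·d/n = 5·141/563 = 1.2522; b·c/n = 407·10/563 = 7.2291
Stratum 2 (40–59): n = 427; a·d/n = 76·65/427 = 11.5691; b·c/n = 254·32/427 = 19.0351
Stratum 3 (≥ 60): n = 370; a·d/n = 8·221/370 = 4.7784; b·c/n = 110·31/370 = 9.2162
OR_MH = (1.2522 + 11.5691 + 4.7784) / (7.2291 + 19.0351 + 9.2162) = 17.5997 / 35.4805 = 0.49604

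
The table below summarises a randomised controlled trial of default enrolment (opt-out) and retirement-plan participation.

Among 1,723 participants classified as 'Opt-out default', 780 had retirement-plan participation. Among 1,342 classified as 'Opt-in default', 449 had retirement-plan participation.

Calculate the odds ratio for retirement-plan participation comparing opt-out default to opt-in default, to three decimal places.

From the description: a = 780, b = 943, c = 449, d = 893.
OR = (a·d)/(b·c) = (780 × 893) / (943 × 449) = 696540 / 423407 = 1.64508
The odds of retirement-plan participation are about 1.65 times as high in the opt-out default group.

1.645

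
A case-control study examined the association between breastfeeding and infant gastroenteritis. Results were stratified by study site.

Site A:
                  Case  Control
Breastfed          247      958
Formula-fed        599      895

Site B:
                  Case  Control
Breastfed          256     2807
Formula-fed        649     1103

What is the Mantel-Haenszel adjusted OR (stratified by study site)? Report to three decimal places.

0.238

OR_MH = Σ(aᵢdᵢ/nᵢ) / Σ(bᵢcᵢ/nᵢ), where nᵢ is the stratum total.
Stratum 1 (Site A): n = 2699; a·d/n = 247·895/2699 = 81.9063; b·c/n = 958·599/2699 = 212.6128
Stratum 2 (Site B): n = 4815; a·d/n = 256·1103/4815 = 58.6434; b·c/n = 2807·649/4815 = 378.3475
OR_MH = (81.9063 + 58.6434) / (212.6128 + 378.3475) = 140.5497 / 590.9603 = 0.23783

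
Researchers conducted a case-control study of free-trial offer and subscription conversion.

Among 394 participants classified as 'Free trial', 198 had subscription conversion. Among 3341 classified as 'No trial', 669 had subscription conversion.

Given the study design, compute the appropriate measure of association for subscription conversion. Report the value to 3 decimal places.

From the description: a = 198, b = 196, c = 669, d = 2672.
This is a case-control study: participants were sampled on outcome status, so risks in the source population cannot be estimated directly — relative risk is not valid here. The odds ratio is the appropriate measure.
OR = (a·d)/(b·c) = (198 × 2672) / (196 × 669) = 529056 / 131124 = 4.03478

4.035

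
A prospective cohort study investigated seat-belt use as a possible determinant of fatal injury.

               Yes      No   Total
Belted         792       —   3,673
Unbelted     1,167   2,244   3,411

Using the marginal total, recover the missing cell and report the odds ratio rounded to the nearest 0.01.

0.53

The missing cell is in the exposed row: 3673 − 792 = 2881.
So a = 792, b = 2881, c = 1167, d = 2244.
OR = (a·d)/(b·c) = (792 × 2244) / (2881 × 1167) = 1777248 / 3362127 = 0.52861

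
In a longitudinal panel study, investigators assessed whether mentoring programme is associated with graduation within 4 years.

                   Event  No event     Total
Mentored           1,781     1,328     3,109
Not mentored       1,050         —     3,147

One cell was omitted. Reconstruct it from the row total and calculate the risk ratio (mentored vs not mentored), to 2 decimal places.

The missing cell is in the unexposed row: 3147 − 1050 = 2097.
So a = 1781, b = 1328, c = 1050, d = 2097.
RR = [a/(a+b)] / [c/(c+d)] = (1781/3109) / (1050/3147) = 0.57285/0.33365 = 1.71692

1.72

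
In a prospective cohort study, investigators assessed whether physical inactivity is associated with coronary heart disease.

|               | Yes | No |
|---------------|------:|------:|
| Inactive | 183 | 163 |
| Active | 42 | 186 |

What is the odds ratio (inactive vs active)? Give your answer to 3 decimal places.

4.972

Cells: a = 183, b = 163, c = 42, d = 186.
OR = (a·d)/(b·c) = (183 × 186) / (163 × 42) = 34038 / 6846 = 4.97195
The odds of coronary heart disease are about 4.97 times as high in the inactive group.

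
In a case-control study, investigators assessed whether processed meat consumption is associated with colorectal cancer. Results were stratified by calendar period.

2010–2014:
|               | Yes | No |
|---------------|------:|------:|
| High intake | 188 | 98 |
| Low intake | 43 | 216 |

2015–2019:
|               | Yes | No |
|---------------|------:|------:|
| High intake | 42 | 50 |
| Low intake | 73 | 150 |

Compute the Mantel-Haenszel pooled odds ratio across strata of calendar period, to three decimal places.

4.892

OR_MH = Σ(aᵢdᵢ/nᵢ) / Σ(bᵢcᵢ/nᵢ), where nᵢ is the stratum total.
Stratum 1 (2010–2014): n = 545; a·d/n = 188·216/545 = 74.5101; b·c/n = 98·43/545 = 7.7321
Stratum 2 (2015–2019): n = 315; a·d/n = 42·150/315 = 20.0000; b·c/n = 50·73/315 = 11.5873
OR_MH = (74.5101 + 20.0000) / (7.7321 + 11.5873) = 94.5101 / 19.3194 = 4.89198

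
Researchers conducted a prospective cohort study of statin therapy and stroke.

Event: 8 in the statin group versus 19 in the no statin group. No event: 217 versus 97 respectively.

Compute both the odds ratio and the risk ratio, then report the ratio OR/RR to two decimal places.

0.87

From the description: a = 8, b = 217, c = 19, d = 97.
OR = (8·97)/(217·19) = 776/4123 = 0.18821
Risk in exposed = 8/225 = 0.03556; risk in unexposed = 19/116 = 0.16379; RR = 0.21708
OR/RR = 0.18821 / 0.21708 = 0.86703
The outcome is not rare, so the OR lies further from 1 than the RR.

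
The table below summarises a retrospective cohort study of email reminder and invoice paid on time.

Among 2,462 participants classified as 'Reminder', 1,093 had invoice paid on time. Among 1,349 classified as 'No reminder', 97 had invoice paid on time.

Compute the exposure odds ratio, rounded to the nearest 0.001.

10.305

From the description: a = 1093, b = 1369, c = 97, d = 1252.
OR = (a·d)/(b·c) = (1093 × 1252) / (1369 × 97) = 1368436 / 132793 = 10.30503
The odds of invoice paid on time are about 10.31 times as high in the reminder group.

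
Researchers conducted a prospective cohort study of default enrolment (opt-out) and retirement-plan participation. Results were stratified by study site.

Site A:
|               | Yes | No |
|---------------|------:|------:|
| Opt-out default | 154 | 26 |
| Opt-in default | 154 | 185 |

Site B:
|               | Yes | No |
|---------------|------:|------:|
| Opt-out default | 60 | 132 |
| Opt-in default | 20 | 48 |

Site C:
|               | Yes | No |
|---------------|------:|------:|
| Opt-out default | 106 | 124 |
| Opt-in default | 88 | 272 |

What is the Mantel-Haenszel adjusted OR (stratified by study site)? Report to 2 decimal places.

OR_MH = Σ(aᵢdᵢ/nᵢ) / Σ(bᵢcᵢ/nᵢ), where nᵢ is the stratum total.
Stratum 1 (Site A): n = 519; a·d/n = 154·185/519 = 54.8940; b·c/n = 26·154/519 = 7.7148
Stratum 2 (Site B): n = 260; a·d/n = 60·48/260 = 11.0769; b·c/n = 132·20/260 = 10.1538
Stratum 3 (Site C): n = 590; a·d/n = 106·272/590 = 48.8678; b·c/n = 124·88/590 = 18.4949
OR_MH = (54.8940 + 11.0769 + 48.8678) / (7.7148 + 10.1538 + 18.4949) = 114.8387 / 36.3636 = 3.15807

3.16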